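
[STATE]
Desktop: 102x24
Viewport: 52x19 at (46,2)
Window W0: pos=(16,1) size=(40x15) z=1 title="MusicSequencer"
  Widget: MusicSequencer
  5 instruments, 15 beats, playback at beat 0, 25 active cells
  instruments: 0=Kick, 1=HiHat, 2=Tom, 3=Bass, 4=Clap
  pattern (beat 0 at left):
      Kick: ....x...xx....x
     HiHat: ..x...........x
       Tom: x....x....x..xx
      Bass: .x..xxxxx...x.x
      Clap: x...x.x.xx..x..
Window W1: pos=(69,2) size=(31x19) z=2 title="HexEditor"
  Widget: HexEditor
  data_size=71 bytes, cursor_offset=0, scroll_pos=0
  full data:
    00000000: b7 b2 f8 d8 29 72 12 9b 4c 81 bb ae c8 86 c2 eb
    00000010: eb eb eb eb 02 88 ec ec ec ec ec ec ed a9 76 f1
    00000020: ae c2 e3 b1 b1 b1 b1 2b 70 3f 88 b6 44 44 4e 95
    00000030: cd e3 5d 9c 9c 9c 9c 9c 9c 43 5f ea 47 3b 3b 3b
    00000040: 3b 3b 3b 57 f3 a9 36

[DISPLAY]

         ┃             ┏━━━━━━━━━━━━━━━━━━━━━━━━━━━━
─────────┨             ┃ HexEditor                  
         ┃             ┠────────────────────────────
         ┃             ┃00000000  B7 b2 f8 d8 29 72 
         ┃             ┃00000010  eb eb eb eb 02 88 
         ┃             ┃00000020  ae c2 e3 b1 b1 b1 
         ┃             ┃00000030  cd e3 5d 9c 9c 9c 
         ┃             ┃00000040  3b 3b 3b 57 f3 a9 
         ┃             ┃                            
         ┃             ┃                            
         ┃             ┃                            
         ┃             ┃                            
         ┃             ┃                            
━━━━━━━━━┛             ┃                            
                       ┃                            
                       ┃                            
                       ┃                            
                       ┃                            
                       ┗━━━━━━━━━━━━━━━━━━━━━━━━━━━━


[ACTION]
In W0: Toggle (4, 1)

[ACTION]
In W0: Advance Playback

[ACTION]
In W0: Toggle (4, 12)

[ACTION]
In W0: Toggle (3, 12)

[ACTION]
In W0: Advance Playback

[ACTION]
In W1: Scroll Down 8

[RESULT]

         ┃             ┏━━━━━━━━━━━━━━━━━━━━━━━━━━━━
─────────┨             ┃ HexEditor                  
         ┃             ┠────────────────────────────
         ┃             ┃00000040  3b 3b 3b 57 f3 a9 
         ┃             ┃                            
         ┃             ┃                            
         ┃             ┃                            
         ┃             ┃                            
         ┃             ┃                            
         ┃             ┃                            
         ┃             ┃                            
         ┃             ┃                            
         ┃             ┃                            
━━━━━━━━━┛             ┃                            
                       ┃                            
                       ┃                            
                       ┃                            
                       ┃                            
                       ┗━━━━━━━━━━━━━━━━━━━━━━━━━━━━


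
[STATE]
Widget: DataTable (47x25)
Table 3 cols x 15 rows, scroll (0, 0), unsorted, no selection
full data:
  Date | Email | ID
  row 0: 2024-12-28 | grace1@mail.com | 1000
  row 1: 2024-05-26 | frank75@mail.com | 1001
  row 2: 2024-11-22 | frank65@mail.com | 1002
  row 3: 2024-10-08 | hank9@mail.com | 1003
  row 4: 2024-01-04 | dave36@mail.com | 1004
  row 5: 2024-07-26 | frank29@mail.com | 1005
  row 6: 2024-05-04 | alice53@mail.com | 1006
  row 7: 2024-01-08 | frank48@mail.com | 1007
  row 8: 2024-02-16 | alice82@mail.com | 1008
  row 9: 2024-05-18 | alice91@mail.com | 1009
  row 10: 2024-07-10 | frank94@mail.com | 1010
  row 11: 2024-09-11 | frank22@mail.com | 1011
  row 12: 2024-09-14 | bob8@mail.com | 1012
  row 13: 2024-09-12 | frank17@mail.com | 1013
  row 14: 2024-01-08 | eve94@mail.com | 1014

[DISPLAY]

Date      │Email           │ID                 
──────────┼────────────────┼────               
2024-12-28│grace1@mail.com │1000               
2024-05-26│frank75@mail.com│1001               
2024-11-22│frank65@mail.com│1002               
2024-10-08│hank9@mail.com  │1003               
2024-01-04│dave36@mail.com │1004               
2024-07-26│frank29@mail.com│1005               
2024-05-04│alice53@mail.com│1006               
2024-01-08│frank48@mail.com│1007               
2024-02-16│alice82@mail.com│1008               
2024-05-18│alice91@mail.com│1009               
2024-07-10│frank94@mail.com│1010               
2024-09-11│frank22@mail.com│1011               
2024-09-14│bob8@mail.com   │1012               
2024-09-12│frank17@mail.com│1013               
2024-01-08│eve94@mail.com  │1014               
                                               
                                               
                                               
                                               
                                               
                                               
                                               
                                               


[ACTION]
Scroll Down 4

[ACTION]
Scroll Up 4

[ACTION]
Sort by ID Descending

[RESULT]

Date      │Email           │ID ▼               
──────────┼────────────────┼────               
2024-01-08│eve94@mail.com  │1014               
2024-09-12│frank17@mail.com│1013               
2024-09-14│bob8@mail.com   │1012               
2024-09-11│frank22@mail.com│1011               
2024-07-10│frank94@mail.com│1010               
2024-05-18│alice91@mail.com│1009               
2024-02-16│alice82@mail.com│1008               
2024-01-08│frank48@mail.com│1007               
2024-05-04│alice53@mail.com│1006               
2024-07-26│frank29@mail.com│1005               
2024-01-04│dave36@mail.com │1004               
2024-10-08│hank9@mail.com  │1003               
2024-11-22│frank65@mail.com│1002               
2024-05-26│frank75@mail.com│1001               
2024-12-28│grace1@mail.com │1000               
                                               
                                               
                                               
                                               
                                               
                                               
                                               
                                               


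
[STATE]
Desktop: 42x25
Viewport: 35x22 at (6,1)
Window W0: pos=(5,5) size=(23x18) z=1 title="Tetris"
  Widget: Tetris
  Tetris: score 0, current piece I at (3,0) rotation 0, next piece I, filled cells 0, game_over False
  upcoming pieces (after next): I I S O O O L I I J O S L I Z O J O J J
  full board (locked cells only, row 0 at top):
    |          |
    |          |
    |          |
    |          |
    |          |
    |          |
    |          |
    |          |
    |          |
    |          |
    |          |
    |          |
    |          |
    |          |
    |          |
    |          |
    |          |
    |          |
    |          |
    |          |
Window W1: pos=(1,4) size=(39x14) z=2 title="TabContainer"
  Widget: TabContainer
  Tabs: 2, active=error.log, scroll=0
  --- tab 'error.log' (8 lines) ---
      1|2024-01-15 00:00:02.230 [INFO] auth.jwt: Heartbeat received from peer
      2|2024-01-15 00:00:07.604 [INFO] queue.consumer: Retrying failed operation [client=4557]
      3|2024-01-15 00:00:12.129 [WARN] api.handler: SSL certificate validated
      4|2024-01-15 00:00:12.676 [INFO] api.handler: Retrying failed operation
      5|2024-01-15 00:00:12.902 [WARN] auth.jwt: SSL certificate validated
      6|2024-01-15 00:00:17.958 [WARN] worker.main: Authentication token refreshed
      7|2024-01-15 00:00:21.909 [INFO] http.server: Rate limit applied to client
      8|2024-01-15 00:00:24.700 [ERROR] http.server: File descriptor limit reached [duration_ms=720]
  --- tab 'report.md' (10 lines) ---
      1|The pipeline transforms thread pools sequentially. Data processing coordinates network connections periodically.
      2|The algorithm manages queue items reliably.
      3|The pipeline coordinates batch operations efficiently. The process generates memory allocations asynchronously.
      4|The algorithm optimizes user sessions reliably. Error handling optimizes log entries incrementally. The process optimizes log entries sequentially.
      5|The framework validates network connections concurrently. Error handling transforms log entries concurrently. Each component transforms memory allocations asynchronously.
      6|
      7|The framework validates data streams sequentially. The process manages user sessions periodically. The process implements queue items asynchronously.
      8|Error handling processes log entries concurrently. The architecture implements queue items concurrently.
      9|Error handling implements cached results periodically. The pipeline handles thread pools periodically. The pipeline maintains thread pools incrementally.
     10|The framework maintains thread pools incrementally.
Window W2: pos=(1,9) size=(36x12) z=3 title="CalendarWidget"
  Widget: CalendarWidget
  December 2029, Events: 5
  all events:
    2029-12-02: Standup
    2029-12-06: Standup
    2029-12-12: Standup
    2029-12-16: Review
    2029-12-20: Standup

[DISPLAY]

                                   
                                   
                                   
━━━━━━━━━━━━━━━━━━━━━━━━━━━━━━━━━┓ 
Container                        ┃ 
─────────────────────────────────┨ 
or.log]│ report.md               ┃ 
─────────────────────────────────┃ 
━━━━━━━━━━━━━━━━━━━━━━━━━━━━━━┓.j┃ 
endarWidget                   ┃e.┃ 
──────────────────────────────┨ha┃ 
      December 2029           ┃ha┃ 
u We Th Fr Sa Su              ┃.j┃ 
            1  2*             ┃er┃ 
4  5  6*  7  8  9             ┃.s┃ 
1 12* 13 14 15 16*            ┃p.┃ 
8 19 20* 21 22 23             ┃━━┛ 
5 26 27 28 29 30              ┃    
                              ┃    
━━━━━━━━━━━━━━━━━━━━━━━━━━━━━━┛    
          │          ┃             
━━━━━━━━━━━━━━━━━━━━━┛             


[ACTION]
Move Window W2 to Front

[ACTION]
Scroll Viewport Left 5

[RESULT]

                                   
                                   
                                   
┏━━━━━━━━━━━━━━━━━━━━━━━━━━━━━━━━━━
┃ TabContainer                     
┠──────────────────────────────────
┃[error.log]│ report.md            
┃──────────────────────────────────
┏━━━━━━━━━━━━━━━━━━━━━━━━━━━━━━━━━━
┃ CalendarWidget                   
┠──────────────────────────────────
┃          December 2029           
┃Mo Tu We Th Fr Sa Su              
┃                1  2*             
┃ 3  4  5  6*  7  8  9             
┃10 11 12* 13 14 15 16*            
┃17 18 19 20* 21 22 23             
┃24 25 26 27 28 29 30              
┃31                                
┗━━━━━━━━━━━━━━━━━━━━━━━━━━━━━━━━━━
    ┃          │          ┃        
    ┗━━━━━━━━━━━━━━━━━━━━━┛        


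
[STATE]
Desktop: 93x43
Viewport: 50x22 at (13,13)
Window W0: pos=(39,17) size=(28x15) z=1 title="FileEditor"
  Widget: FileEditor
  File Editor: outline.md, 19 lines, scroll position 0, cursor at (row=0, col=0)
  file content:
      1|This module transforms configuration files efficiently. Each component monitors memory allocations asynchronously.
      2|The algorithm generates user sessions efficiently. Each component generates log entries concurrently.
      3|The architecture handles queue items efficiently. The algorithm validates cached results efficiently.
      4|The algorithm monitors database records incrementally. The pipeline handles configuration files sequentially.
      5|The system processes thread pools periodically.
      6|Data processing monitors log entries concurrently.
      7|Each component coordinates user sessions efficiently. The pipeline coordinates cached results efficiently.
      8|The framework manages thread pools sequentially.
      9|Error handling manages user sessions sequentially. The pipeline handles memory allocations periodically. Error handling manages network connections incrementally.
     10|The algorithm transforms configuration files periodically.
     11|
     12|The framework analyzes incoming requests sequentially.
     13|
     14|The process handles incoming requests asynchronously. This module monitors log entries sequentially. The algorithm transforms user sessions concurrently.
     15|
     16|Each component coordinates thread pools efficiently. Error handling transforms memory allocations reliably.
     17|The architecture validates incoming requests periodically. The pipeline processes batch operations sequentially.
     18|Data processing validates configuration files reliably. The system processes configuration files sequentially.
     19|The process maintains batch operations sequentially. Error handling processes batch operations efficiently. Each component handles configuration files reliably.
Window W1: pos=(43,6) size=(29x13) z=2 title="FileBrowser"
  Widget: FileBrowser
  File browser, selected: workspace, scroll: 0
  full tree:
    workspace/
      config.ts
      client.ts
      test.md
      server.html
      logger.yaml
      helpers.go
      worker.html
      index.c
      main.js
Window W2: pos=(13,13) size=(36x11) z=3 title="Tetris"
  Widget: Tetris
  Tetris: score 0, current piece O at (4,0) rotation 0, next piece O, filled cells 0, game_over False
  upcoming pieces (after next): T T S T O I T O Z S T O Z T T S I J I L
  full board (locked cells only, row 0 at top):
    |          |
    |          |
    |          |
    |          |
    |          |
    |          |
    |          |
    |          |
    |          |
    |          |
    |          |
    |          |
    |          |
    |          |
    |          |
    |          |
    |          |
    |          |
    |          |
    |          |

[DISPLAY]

┏━━━━━━━━━━━━━━━━━━━━━━━━━━━━━━━━━━┓erver.html    
┃ Tetris                           ┃ogger.yaml    
┠──────────────────────────────────┨elpers.go     
┃          │Next:                  ┃orker.html    
┃          │▓▓                     ┃ndex.c        
┃          │▓▓                     ┃━━━━━━━━━━━━━━
┃          │                       ┃──────────────
┃          │                       ┃le transforms 
┃          │                       ┃ithm generates
┃          │Score:                 ┃tecture handle
┗━━━━━━━━━━━━━━━━━━━━━━━━━━━━━━━━━━┛ithm monitors 
                          ┃The system processes th
                          ┃Data processing monitor
                          ┃Each component coordina
                          ┃The framework manages t
                          ┃Error handling manages 
                          ┃The algorithm transform
                          ┃                       
                          ┗━━━━━━━━━━━━━━━━━━━━━━━
                                                  
                                                  
                                                  


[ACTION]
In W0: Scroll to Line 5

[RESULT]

┏━━━━━━━━━━━━━━━━━━━━━━━━━━━━━━━━━━┓erver.html    
┃ Tetris                           ┃ogger.yaml    
┠──────────────────────────────────┨elpers.go     
┃          │Next:                  ┃orker.html    
┃          │▓▓                     ┃ndex.c        
┃          │▓▓                     ┃━━━━━━━━━━━━━━
┃          │                       ┃──────────────
┃          │                       ┃m processes th
┃          │                       ┃essing monitor
┃          │Score:                 ┃onent coordina
┗━━━━━━━━━━━━━━━━━━━━━━━━━━━━━━━━━━┛work manages t
                          ┃Error handling manages 
                          ┃The algorithm transform
                          ┃                       
                          ┃The framework analyzes 
                          ┃                       
                          ┃The process handles inc
                          ┃                       
                          ┗━━━━━━━━━━━━━━━━━━━━━━━
                                                  
                                                  
                                                  


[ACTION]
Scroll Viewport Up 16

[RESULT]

                                                  
                                                  
                                                  
                                                  
                                                  
                                                  
                              ┏━━━━━━━━━━━━━━━━━━━
                              ┃ FileBrowser       
                              ┠───────────────────
                              ┃> [-] workspace/   
                              ┃    config.ts      
                              ┃    client.ts      
                              ┃    test.md        
┏━━━━━━━━━━━━━━━━━━━━━━━━━━━━━━━━━━┓erver.html    
┃ Tetris                           ┃ogger.yaml    
┠──────────────────────────────────┨elpers.go     
┃          │Next:                  ┃orker.html    
┃          │▓▓                     ┃ndex.c        
┃          │▓▓                     ┃━━━━━━━━━━━━━━
┃          │                       ┃──────────────
┃          │                       ┃m processes th
┃          │                       ┃essing monitor


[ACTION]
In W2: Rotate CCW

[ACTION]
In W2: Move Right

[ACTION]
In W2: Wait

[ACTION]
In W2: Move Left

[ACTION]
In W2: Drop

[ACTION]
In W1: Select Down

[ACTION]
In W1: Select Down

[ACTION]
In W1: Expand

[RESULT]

                                                  
                                                  
                                                  
                                                  
                                                  
                                                  
                              ┏━━━━━━━━━━━━━━━━━━━
                              ┃ FileBrowser       
                              ┠───────────────────
                              ┃  [-] workspace/   
                              ┃    config.ts      
                              ┃  > client.ts      
                              ┃    test.md        
┏━━━━━━━━━━━━━━━━━━━━━━━━━━━━━━━━━━┓erver.html    
┃ Tetris                           ┃ogger.yaml    
┠──────────────────────────────────┨elpers.go     
┃          │Next:                  ┃orker.html    
┃          │▓▓                     ┃ndex.c        
┃          │▓▓                     ┃━━━━━━━━━━━━━━
┃          │                       ┃──────────────
┃          │                       ┃m processes th
┃          │                       ┃essing monitor


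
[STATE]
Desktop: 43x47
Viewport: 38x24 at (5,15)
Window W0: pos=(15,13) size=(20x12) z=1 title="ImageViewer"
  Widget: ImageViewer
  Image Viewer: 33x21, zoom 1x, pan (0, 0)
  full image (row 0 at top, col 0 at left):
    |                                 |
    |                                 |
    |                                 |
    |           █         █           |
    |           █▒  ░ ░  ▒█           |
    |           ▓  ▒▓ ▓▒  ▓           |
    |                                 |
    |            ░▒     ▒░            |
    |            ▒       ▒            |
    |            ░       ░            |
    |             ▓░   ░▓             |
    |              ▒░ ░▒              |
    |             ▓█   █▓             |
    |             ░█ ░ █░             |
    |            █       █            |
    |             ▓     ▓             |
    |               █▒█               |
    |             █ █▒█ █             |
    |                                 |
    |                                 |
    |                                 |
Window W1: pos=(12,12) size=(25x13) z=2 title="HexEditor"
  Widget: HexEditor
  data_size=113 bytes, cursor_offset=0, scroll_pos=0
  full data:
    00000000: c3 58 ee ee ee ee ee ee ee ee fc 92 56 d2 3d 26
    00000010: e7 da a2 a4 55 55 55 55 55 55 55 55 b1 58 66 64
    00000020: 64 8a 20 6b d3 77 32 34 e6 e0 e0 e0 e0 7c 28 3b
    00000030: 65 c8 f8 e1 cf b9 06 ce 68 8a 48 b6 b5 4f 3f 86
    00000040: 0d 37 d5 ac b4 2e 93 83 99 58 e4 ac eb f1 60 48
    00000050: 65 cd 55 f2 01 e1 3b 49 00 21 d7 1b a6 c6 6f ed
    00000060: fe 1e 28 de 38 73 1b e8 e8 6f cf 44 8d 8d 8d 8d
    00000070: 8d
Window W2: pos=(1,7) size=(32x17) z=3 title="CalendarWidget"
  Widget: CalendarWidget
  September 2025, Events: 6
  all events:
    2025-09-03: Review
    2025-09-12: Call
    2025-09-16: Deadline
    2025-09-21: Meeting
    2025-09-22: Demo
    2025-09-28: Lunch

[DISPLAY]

 23 24 25 26 27 28*        ┃e e┃      
30                         ┃4 5┃      
                           ┃b d┃      
                           ┃1 c┃      
                           ┃c b┃      
                           ┃2 0┃      
                           ┃e 3┃      
                           ┃   ┃      
━━━━━━━━━━━━━━━━━━━━━━━━━━━┛   ┃      
       ┗━━━━━━━━━━━━━━━━━━━━━━━┛      
                                      
                                      
                                      
                                      
                                      
                                      
                                      
                                      
                                      
                                      
                                      
                                      
                                      
                                      


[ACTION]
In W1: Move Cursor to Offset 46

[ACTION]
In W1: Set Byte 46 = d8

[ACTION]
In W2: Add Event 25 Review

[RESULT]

 23 24 25* 26 27 28*       ┃e e┃      
30                         ┃4 5┃      
                           ┃b d┃      
                           ┃1 c┃      
                           ┃c b┃      
                           ┃2 0┃      
                           ┃e 3┃      
                           ┃   ┃      
━━━━━━━━━━━━━━━━━━━━━━━━━━━┛   ┃      
       ┗━━━━━━━━━━━━━━━━━━━━━━━┛      
                                      
                                      
                                      
                                      
                                      
                                      
                                      
                                      
                                      
                                      
                                      
                                      
                                      
                                      


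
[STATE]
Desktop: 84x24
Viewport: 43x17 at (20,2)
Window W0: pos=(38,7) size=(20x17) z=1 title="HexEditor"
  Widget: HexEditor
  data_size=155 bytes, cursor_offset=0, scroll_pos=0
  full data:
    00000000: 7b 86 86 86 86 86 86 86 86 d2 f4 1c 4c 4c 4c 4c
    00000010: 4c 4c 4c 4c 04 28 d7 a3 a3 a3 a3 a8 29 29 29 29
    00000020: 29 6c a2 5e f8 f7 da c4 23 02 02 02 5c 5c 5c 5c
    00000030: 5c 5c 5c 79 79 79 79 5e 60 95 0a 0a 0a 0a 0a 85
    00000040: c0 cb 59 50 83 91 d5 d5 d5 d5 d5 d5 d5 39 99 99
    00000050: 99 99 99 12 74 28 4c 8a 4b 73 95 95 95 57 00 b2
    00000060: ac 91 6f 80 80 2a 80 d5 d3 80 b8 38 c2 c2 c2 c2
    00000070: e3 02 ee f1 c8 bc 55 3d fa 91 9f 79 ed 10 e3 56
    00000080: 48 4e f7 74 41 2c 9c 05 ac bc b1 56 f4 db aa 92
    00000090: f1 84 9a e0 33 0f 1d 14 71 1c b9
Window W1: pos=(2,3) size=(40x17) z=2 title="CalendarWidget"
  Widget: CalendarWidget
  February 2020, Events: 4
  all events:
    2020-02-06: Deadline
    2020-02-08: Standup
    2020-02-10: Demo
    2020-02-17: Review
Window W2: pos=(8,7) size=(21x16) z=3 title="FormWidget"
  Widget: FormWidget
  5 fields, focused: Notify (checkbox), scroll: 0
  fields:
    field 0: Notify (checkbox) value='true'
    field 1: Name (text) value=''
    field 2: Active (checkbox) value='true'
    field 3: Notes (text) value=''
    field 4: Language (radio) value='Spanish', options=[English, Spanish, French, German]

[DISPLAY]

                                           
━━━━━━━━━━━━━━━━━━━━━┓                     
                     ┃                     
─────────────────────┨                     
ary 2020             ┃                     
━━━━━━━━┓            ┃━━━━━━━━━━━━━━━┓     
        ┃            ┃xEditor        ┃     
────────┨            ┃───────────────┨     
   [x]  ┃            ┃00000  7B 86 86┃     
   [   ]┃            ┃00010  4c 4c 4c┃     
   [x]  ┃            ┃00020  29 6c a2┃     
   [   ]┃            ┃00030  5c 5c 5c┃     
   ( ) E┃            ┃00040  c0 cb 59┃     
        ┃            ┃00050  99 99 99┃     
        ┃            ┃00060  ac 91 6f┃     
        ┃            ┃00070  e3 02 ee┃     
        ┃            ┃00080  48 4e f7┃     


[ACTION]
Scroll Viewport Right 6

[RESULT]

                                           
━━━━━━━━━━━━━━━┓                           
               ┃                           
───────────────┨                           
20             ┃                           
━━┓            ┃━━━━━━━━━━━━━━━┓           
  ┃            ┃xEditor        ┃           
──┨            ┃───────────────┨           
  ┃            ┃00000  7B 86 86┃           
 ]┃            ┃00010  4c 4c 4c┃           
  ┃            ┃00020  29 6c a2┃           
 ]┃            ┃00030  5c 5c 5c┃           
 E┃            ┃00040  c0 cb 59┃           
  ┃            ┃00050  99 99 99┃           
  ┃            ┃00060  ac 91 6f┃           
  ┃            ┃00070  e3 02 ee┃           
  ┃            ┃00080  48 4e f7┃           


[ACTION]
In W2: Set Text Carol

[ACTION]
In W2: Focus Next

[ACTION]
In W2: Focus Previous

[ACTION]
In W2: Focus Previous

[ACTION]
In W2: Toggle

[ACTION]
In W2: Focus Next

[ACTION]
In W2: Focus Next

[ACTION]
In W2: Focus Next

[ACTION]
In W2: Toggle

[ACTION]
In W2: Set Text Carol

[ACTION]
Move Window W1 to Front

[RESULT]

                                           
━━━━━━━━━━━━━━━┓                           
               ┃                           
───────────────┨                           
20             ┃                           
               ┃━━━━━━━━━━━━━━━┓           
               ┃xEditor        ┃           
               ┃───────────────┨           
               ┃00000  7B 86 86┃           
               ┃00010  4c 4c 4c┃           
               ┃00020  29 6c a2┃           
               ┃00030  5c 5c 5c┃           
               ┃00040  c0 cb 59┃           
               ┃00050  99 99 99┃           
               ┃00060  ac 91 6f┃           
               ┃00070  e3 02 ee┃           
               ┃00080  48 4e f7┃           


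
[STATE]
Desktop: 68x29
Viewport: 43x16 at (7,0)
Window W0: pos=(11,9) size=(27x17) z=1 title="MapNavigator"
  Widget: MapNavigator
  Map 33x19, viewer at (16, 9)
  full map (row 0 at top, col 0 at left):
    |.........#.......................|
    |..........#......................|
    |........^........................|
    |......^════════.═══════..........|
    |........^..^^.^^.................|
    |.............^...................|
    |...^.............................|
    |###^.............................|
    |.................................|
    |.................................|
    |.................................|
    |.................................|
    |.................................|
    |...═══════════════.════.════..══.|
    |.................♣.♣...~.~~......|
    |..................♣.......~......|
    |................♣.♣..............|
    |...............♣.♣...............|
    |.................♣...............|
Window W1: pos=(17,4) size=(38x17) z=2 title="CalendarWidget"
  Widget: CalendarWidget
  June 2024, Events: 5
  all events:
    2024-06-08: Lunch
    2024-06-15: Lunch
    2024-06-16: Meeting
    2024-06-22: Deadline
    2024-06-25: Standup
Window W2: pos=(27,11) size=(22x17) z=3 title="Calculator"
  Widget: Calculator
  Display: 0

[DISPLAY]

                                           
                                           
                                           
                                           
          ┏━━━━━━━━━━━━━━━━━━━━━━━━━━━━━━━━
          ┃ CalendarWidget                 
          ┠────────────────────────────────
          ┃             June 2024          
          ┃Mo Tu We Th Fr Sa Su            
    ┏━━━━━┃                1  2            
    ┃ MapN┃ 3  4  5  6  7  8*  9           
    ┠─────┃10 11 12 ┏━━━━━━━━━━━━━━━━━━━━┓ 
    ┃..^══┃17 18 19 ┃ Calculator         ┃ 
    ┃....^┃24 25* 26┠────────────────────┨ 
    ┃.....┃         ┃                   0┃ 
    ┃.....┃         ┃┌───┬───┬───┬───┐   ┃ 


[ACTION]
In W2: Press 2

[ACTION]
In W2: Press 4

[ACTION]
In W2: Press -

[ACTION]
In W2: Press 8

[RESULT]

                                           
                                           
                                           
                                           
          ┏━━━━━━━━━━━━━━━━━━━━━━━━━━━━━━━━
          ┃ CalendarWidget                 
          ┠────────────────────────────────
          ┃             June 2024          
          ┃Mo Tu We Th Fr Sa Su            
    ┏━━━━━┃                1  2            
    ┃ MapN┃ 3  4  5  6  7  8*  9           
    ┠─────┃10 11 12 ┏━━━━━━━━━━━━━━━━━━━━┓ 
    ┃..^══┃17 18 19 ┃ Calculator         ┃ 
    ┃....^┃24 25* 26┠────────────────────┨ 
    ┃.....┃         ┃                   8┃ 
    ┃.....┃         ┃┌───┬───┬───┬───┐   ┃ 


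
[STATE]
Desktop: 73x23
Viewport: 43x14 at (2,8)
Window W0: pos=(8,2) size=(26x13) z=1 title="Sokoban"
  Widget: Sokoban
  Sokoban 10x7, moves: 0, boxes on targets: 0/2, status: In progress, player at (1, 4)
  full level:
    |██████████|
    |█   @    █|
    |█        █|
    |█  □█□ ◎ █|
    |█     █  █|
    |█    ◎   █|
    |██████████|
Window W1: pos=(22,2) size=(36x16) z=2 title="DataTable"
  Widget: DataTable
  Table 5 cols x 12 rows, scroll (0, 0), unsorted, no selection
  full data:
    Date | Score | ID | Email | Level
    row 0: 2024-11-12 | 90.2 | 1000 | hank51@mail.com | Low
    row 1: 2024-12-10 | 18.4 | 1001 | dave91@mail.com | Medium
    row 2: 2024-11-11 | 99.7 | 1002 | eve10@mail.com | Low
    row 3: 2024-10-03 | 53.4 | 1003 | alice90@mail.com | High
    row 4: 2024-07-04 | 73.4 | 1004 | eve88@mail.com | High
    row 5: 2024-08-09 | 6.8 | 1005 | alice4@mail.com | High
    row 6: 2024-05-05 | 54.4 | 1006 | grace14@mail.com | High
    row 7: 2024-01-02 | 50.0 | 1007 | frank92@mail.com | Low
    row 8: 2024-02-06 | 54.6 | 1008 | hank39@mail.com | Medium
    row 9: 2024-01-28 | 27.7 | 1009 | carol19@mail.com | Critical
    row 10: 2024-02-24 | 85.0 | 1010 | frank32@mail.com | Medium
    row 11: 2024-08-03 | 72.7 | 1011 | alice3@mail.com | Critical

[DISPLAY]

      ┃█  □█□ ◎ █   ┃2024-12-10│18.4 │1001│
      ┃█     █  █   ┃2024-11-11│99.7 │1002│
      ┃█    ◎   █   ┃2024-10-03│53.4 │1003│
      ┃██████████   ┃2024-07-04│73.4 │1004│
      ┃Moves: 0  0/2┃2024-08-09│6.8  │1005│
      ┃             ┃2024-05-05│54.4 │1006│
      ┗━━━━━━━━━━━━━┃2024-01-02│50.0 │1007│
                    ┃2024-02-06│54.6 │1008│
                    ┃2024-01-28│27.7 │1009│
                    ┗━━━━━━━━━━━━━━━━━━━━━━
                                           
                                           
                                           
                                           


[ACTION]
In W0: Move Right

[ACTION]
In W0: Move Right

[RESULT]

      ┃█  □█□ ◎ █   ┃2024-12-10│18.4 │1001│
      ┃█     █  █   ┃2024-11-11│99.7 │1002│
      ┃█    ◎   █   ┃2024-10-03│53.4 │1003│
      ┃██████████   ┃2024-07-04│73.4 │1004│
      ┃Moves: 2  0/2┃2024-08-09│6.8  │1005│
      ┃             ┃2024-05-05│54.4 │1006│
      ┗━━━━━━━━━━━━━┃2024-01-02│50.0 │1007│
                    ┃2024-02-06│54.6 │1008│
                    ┃2024-01-28│27.7 │1009│
                    ┗━━━━━━━━━━━━━━━━━━━━━━
                                           
                                           
                                           
                                           


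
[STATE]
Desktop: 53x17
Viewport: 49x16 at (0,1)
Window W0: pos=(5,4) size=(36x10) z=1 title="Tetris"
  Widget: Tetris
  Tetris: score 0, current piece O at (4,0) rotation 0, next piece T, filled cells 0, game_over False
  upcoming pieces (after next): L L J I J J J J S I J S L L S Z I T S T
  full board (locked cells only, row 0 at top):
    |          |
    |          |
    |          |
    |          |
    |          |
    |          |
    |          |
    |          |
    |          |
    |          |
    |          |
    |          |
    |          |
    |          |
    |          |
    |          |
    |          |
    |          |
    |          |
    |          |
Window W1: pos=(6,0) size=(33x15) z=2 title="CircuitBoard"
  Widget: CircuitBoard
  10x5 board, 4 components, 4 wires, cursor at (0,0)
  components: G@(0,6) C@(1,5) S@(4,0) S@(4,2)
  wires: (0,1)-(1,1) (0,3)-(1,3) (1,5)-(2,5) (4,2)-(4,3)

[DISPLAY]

      ┃ CircuitBoard                  ┃          
      ┠───────────────────────────────┨          
      ┃   0 1 2 3 4 5 6 7 8 9         ┃          
     ┏┃0  [.]  ·       ·           G  ┃━┓        
     ┃┃        │       │              ┃ ┃        
     ┠┃1       ·       ·       C      ┃─┨        
     ┃┃                        │      ┃ ┃        
     ┃┃2                       ·      ┃ ┃        
     ┃┃                               ┃ ┃        
     ┃┃3                              ┃ ┃        
     ┃┃                               ┃ ┃        
     ┃┃4   S       S ─ ·              ┃ ┃        
     ┗┃Cursor: (0,0)                  ┃━┛        
      ┗━━━━━━━━━━━━━━━━━━━━━━━━━━━━━━━┛          
                                                 
                                                 


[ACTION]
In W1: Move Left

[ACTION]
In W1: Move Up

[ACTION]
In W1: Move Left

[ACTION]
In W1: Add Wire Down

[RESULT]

      ┃ CircuitBoard                  ┃          
      ┠───────────────────────────────┨          
      ┃   0 1 2 3 4 5 6 7 8 9         ┃          
     ┏┃0  [.]  ·       ·           G  ┃━┓        
     ┃┃    │   │       │              ┃ ┃        
     ┠┃1   ·   ·       ·       C      ┃─┨        
     ┃┃                        │      ┃ ┃        
     ┃┃2                       ·      ┃ ┃        
     ┃┃                               ┃ ┃        
     ┃┃3                              ┃ ┃        
     ┃┃                               ┃ ┃        
     ┃┃4   S       S ─ ·              ┃ ┃        
     ┗┃Cursor: (0,0)                  ┃━┛        
      ┗━━━━━━━━━━━━━━━━━━━━━━━━━━━━━━━┛          
                                                 
                                                 


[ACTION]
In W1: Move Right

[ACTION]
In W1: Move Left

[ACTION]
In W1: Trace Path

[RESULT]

      ┃ CircuitBoard                  ┃          
      ┠───────────────────────────────┨          
      ┃   0 1 2 3 4 5 6 7 8 9         ┃          
     ┏┃0  [.]  ·       ·           G  ┃━┓        
     ┃┃    │   │       │              ┃ ┃        
     ┠┃1   ·   ·       ·       C      ┃─┨        
     ┃┃                        │      ┃ ┃        
     ┃┃2                       ·      ┃ ┃        
     ┃┃                               ┃ ┃        
     ┃┃3                              ┃ ┃        
     ┃┃                               ┃ ┃        
     ┃┃4   S       S ─ ·              ┃ ┃        
     ┗┃Cursor: (0,0)  Trace: Path with┃━┛        
      ┗━━━━━━━━━━━━━━━━━━━━━━━━━━━━━━━┛          
                                                 
                                                 
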